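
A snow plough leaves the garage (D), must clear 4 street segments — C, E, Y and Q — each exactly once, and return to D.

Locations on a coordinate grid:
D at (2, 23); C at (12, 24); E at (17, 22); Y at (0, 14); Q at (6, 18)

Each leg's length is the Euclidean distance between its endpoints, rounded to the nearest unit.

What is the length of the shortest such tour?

There are 12 distinct closed tours to check (reversals are equivalent).
D→C→E→Y→Q→D: 10+5+19+7+6 = 47
D→C→E→Q→Y→D: 10+5+12+7+9 = 43
D→C→Y→E→Q→D: 10+16+19+12+6 = 63
D→C→Y→Q→E→D: 10+16+7+12+15 = 60
D→C→Q→E→Y→D: 10+8+12+19+9 = 58
D→C→Q→Y→E→D: 10+8+7+19+15 = 59
D→E→C→Y→Q→D: 15+5+16+7+6 = 49
D→E→C→Q→Y→D: 15+5+8+7+9 = 44
D→E→Y→C→Q→D: 15+19+16+8+6 = 64
D→E→Q→C→Y→D: 15+12+8+16+9 = 60
D→Y→C→E→Q→D: 9+16+5+12+6 = 48
D→Y→E→C→Q→D: 9+19+5+8+6 = 47
The minimum is 43.
One optimal route: D → C → E → Q → Y → D (or its reverse).

Minimum total distance: 43.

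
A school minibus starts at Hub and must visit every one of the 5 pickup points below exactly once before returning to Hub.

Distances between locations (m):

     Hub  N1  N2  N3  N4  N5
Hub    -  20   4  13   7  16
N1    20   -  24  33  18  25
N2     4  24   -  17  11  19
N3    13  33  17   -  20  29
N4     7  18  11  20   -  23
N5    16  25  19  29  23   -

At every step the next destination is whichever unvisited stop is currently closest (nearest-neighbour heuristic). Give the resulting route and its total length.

Hub → [N2:4 / N4:7 / N3:13 / N5:16 / N1:20] → N2 (4)
N2 → [N4:11 / N3:17 / N5:19 / N1:24] → N4 (11)
N4 → [N1:18 / N3:20 / N5:23] → N1 (18)
N1 → [N5:25 / N3:33] → N5 (25)
N5 → [N3:29] → N3 (29)
Return N3→Hub: 13.
Total = 4 + 11 + 18 + 25 + 29 + 13 = 100.

Total distance 100 m via the nearest-neighbour route Hub → N2 → N4 → N1 → N5 → N3 → Hub.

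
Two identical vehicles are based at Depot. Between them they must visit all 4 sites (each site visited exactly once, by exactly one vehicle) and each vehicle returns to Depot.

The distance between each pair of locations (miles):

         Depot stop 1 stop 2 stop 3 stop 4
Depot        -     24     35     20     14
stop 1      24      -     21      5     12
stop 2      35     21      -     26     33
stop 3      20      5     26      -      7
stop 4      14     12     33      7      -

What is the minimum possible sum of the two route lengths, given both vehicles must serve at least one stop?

There are 2^3 − 1 = 7 ways to divide the 4 stops into two non-empty groups. For each, the best each vehicle can do is its own shortest tour through its group:
  {stop 1} + {stop 2, stop 3, stop 4}: 48 + 82 = 130
  {stop 2} + {stop 1, stop 3, stop 4}: 70 + 50 = 120
  {stop 1, stop 2} + {stop 3, stop 4}: 80 + 41 = 121
  {stop 3} + {stop 1, stop 2, stop 4}: 40 + 82 = 122
  {stop 1, stop 3} + {stop 2, stop 4}: 49 + 82 = 131
  {stop 2, stop 3} + {stop 1, stop 4}: 81 + 50 = 131
  … (7 splits in total)
  {stop 1, stop 2, stop 3} + {stop 4}: 81 + 28 = 109  ← best
Best: vehicle 1 Depot → stop 2 → stop 1 → stop 3 → Depot = 81; vehicle 2 Depot → stop 4 → Depot = 28; combined 109.

Minimum combined distance: 109 miles.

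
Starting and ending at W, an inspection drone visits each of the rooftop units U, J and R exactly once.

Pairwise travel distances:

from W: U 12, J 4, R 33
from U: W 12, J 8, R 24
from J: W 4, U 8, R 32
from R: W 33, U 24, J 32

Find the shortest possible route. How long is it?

Minimum total distance: 69.

W→U→J→R→W: 12+8+32+33 = 85
W→U→R→J→W: 12+24+32+4 = 72
W→J→U→R→W: 4+8+24+33 = 69
The minimum is 69.
One optimal route: W → J → U → R → W (or its reverse).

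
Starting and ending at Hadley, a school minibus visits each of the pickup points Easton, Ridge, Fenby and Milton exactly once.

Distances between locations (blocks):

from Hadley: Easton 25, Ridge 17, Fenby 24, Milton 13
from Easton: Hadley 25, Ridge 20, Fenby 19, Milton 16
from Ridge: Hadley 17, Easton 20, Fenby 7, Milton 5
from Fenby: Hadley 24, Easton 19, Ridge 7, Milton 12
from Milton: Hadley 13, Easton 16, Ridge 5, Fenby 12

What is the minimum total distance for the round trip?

Shortest round trip = 69 blocks.

With 4 stops there are 4!/2 = 12 distinct round trips (a route and its reverse cost the same).
Hadley - Easton - Ridge - Fenby - Milton - Hadley: 25+20+7+12+13 = 77
Hadley - Easton - Ridge - Milton - Fenby - Hadley: 25+20+5+12+24 = 86
Hadley - Easton - Fenby - Ridge - Milton - Hadley: 25+19+7+5+13 = 69
Hadley - Easton - Fenby - Milton - Ridge - Hadley: 25+19+12+5+17 = 78
Hadley - Easton - Milton - Ridge - Fenby - Hadley: 25+16+5+7+24 = 77
Hadley - Easton - Milton - Fenby - Ridge - Hadley: 25+16+12+7+17 = 77
Hadley - Ridge - Easton - Fenby - Milton - Hadley: 17+20+19+12+13 = 81
Hadley - Ridge - Easton - Milton - Fenby - Hadley: 17+20+16+12+24 = 89
Hadley - Ridge - Fenby - Easton - Milton - Hadley: 17+7+19+16+13 = 72
Hadley - Ridge - Milton - Easton - Fenby - Hadley: 17+5+16+19+24 = 81
Hadley - Fenby - Easton - Ridge - Milton - Hadley: 24+19+20+5+13 = 81
Hadley - Fenby - Ridge - Easton - Milton - Hadley: 24+7+20+16+13 = 80
The minimum is 69.
One optimal route: Hadley → Easton → Fenby → Ridge → Milton → Hadley (or its reverse).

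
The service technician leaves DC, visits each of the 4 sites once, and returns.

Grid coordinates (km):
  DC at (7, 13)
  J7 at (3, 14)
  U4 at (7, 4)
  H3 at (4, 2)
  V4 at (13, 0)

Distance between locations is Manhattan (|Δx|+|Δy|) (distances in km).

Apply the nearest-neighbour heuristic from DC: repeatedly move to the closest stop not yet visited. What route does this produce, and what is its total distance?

Total distance 52 km via the nearest-neighbour route DC → J7 → H3 → U4 → V4 → DC.

From DC: distances to unvisited — J7=5, U4=9, H3=14, V4=19. Nearest is J7 (5).
From J7: distances to unvisited — H3=13, U4=14, V4=24. Nearest is H3 (13).
From H3: distances to unvisited — U4=5, V4=11. Nearest is U4 (5).
From U4: distances to unvisited — V4=10. Nearest is V4 (10).
Return V4→DC: 19.
Total = 5 + 13 + 5 + 10 + 19 = 52.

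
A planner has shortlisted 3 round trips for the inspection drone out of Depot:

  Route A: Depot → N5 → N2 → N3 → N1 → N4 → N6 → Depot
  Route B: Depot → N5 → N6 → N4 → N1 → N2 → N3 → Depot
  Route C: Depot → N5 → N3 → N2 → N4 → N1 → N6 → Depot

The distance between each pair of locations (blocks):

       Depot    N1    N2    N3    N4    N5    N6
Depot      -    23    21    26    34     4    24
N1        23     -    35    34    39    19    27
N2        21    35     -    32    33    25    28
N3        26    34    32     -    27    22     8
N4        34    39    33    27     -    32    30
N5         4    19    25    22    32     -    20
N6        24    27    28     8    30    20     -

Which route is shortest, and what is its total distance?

181 blocks — Route C is the shortest.

Route A: 4 + 25 + 32 + 34 + 39 + 30 + 24 = 188
Route B: 4 + 20 + 30 + 39 + 35 + 32 + 26 = 186
Route C: 4 + 22 + 32 + 33 + 39 + 27 + 24 = 181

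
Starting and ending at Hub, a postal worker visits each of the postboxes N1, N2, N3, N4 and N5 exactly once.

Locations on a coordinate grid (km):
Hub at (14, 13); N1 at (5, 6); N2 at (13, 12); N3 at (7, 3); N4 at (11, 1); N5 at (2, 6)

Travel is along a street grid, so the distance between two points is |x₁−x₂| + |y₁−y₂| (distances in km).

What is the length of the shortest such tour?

Hub → N1 → N2 → N3 → N4 → N5 → Hub: 16+14+15+6+14+19 = 84
Hub → N1 → N2 → N3 → N5 → N4 → Hub: 16+14+15+8+14+15 = 82
Hub → N1 → N2 → N4 → N3 → N5 → Hub: 16+14+13+6+8+19 = 76
Hub → N1 → N2 → N4 → N5 → N3 → Hub: 16+14+13+14+8+17 = 82
Hub → N1 → N2 → N5 → N3 → N4 → Hub: 16+14+17+8+6+15 = 76
Hub → N1 → N2 → N5 → N4 → N3 → Hub: 16+14+17+14+6+17 = 84
Hub → N1 → N3 → N2 → N4 → N5 → Hub: 16+5+15+13+14+19 = 82
Hub → N1 → N3 → N2 → N5 → N4 → Hub: 16+5+15+17+14+15 = 82
Hub → N1 → N3 → N4 → N2 → N5 → Hub: 16+5+6+13+17+19 = 76
Hub → N1 → N3 → N4 → N5 → N2 → Hub: 16+5+6+14+17+2 = 60
Hub → N1 → N3 → N5 → N2 → N4 → Hub: 16+5+8+17+13+15 = 74
Hub → N1 → N3 → N5 → N4 → N2 → Hub: 16+5+8+14+13+2 = 58
Hub → N1 → N4 → N2 → N3 → N5 → Hub: 16+11+13+15+8+19 = 82
Hub → N1 → N4 → N2 → N5 → N3 → Hub: 16+11+13+17+8+17 = 82
… (46 more)
Hub → N1 → N5 → N3 → N4 → N2 → Hub: 16+3+8+6+13+2 = 48  ← best
The minimum is 48.
One optimal route: Hub → N1 → N5 → N3 → N4 → N2 → Hub (or its reverse).

48 km — the shortest possible round trip.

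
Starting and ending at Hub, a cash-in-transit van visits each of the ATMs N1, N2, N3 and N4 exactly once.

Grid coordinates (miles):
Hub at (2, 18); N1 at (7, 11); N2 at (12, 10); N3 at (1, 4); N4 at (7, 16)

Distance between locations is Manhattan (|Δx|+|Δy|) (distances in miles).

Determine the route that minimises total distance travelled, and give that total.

With 4 stops there are 4!/2 = 12 distinct round trips (a route and its reverse cost the same).
Hub - N1 - N2 - N3 - N4 - Hub: 12+6+17+18+7 = 60
Hub - N1 - N2 - N4 - N3 - Hub: 12+6+11+18+15 = 62
Hub - N1 - N3 - N2 - N4 - Hub: 12+13+17+11+7 = 60
Hub - N1 - N3 - N4 - N2 - Hub: 12+13+18+11+18 = 72
Hub - N1 - N4 - N2 - N3 - Hub: 12+5+11+17+15 = 60
Hub - N1 - N4 - N3 - N2 - Hub: 12+5+18+17+18 = 70
Hub - N2 - N1 - N3 - N4 - Hub: 18+6+13+18+7 = 62
Hub - N2 - N1 - N4 - N3 - Hub: 18+6+5+18+15 = 62
Hub - N2 - N3 - N1 - N4 - Hub: 18+17+13+5+7 = 60
Hub - N2 - N4 - N1 - N3 - Hub: 18+11+5+13+15 = 62
Hub - N3 - N1 - N2 - N4 - Hub: 15+13+6+11+7 = 52
Hub - N3 - N2 - N1 - N4 - Hub: 15+17+6+5+7 = 50
The minimum is 50.
One optimal route: Hub → N3 → N2 → N1 → N4 → Hub (or its reverse).

Shortest round trip = 50 miles.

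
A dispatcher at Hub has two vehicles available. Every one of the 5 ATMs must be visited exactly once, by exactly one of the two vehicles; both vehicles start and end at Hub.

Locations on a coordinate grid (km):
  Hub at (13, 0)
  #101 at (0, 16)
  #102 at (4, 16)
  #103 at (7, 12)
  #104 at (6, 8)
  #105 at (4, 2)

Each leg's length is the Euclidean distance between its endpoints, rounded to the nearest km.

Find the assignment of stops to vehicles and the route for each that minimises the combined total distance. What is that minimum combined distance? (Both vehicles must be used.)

Minimum combined distance: 61 km.

Try each way of splitting the stops between the two vehicles (each non-empty) and, for each split, find the best tour for each vehicle:
  {#101} + {#102, #103, #104, #105}: 42 + 41 = 83
  {#102} + {#101, #103, #104, #105}: 36 + 46 = 82
  {#101, #102} + {#103, #104, #105}: 43 + 32 = 75
  {#103} + {#101, #102, #104, #105}: 26 + 47 = 73
  {#101, #103} + {#102, #104, #105}: 42 + 41 = 83
  {#102, #103} + {#101, #104, #105}: 36 + 45 = 81
  … (15 splits in total)
  {#101, #102, #103, #104} + {#105}: 43 + 18 = 61  ← best
Best: vehicle 1 Hub → #103 → #102 → #101 → #104 → Hub = 43; vehicle 2 Hub → #105 → Hub = 18; combined 61.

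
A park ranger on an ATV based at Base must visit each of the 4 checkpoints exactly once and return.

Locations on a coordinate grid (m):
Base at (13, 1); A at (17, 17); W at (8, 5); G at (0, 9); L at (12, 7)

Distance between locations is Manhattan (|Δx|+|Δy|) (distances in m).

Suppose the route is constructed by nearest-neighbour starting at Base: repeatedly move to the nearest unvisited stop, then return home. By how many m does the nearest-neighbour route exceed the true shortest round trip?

From Base: L=7, W=9, A=20, G=21 → choose L (7).
From L: W=6, G=14, A=15 → choose W (6).
From W: G=12, A=21 → choose G (12).
From G: A=25 → choose A (25).
NN route Base → L → W → G → A → Base costs 70.
Optimal: Base → W → G → A → L → Base costs 68 (by enumerating all 12 distinct tours).
Excess = 70 − 68 = 2.

2 m longer than the optimal tour.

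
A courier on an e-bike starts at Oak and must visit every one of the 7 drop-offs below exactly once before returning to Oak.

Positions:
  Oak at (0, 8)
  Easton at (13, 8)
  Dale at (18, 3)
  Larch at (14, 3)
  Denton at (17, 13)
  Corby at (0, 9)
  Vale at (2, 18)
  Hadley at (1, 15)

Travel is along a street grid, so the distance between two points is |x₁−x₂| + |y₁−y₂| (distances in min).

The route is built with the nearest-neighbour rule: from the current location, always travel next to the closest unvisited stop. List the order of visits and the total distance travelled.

Total distance 74 min via the nearest-neighbour route Oak → Corby → Hadley → Vale → Denton → Easton → Larch → Dale → Oak.

Oak → [Corby:1 / Hadley:8 / Vale:12 / Easton:13 / Larch:19 / Denton:22 / Dale:23] → Corby (1)
Corby → [Hadley:7 / Vale:11 / Easton:14 / Larch:20 / Denton:21 / Dale:24] → Hadley (7)
Hadley → [Vale:4 / Denton:18 / Easton:19 / Larch:25 / Dale:29] → Vale (4)
Vale → [Denton:20 / Easton:21 / Larch:27 / Dale:31] → Denton (20)
Denton → [Easton:9 / Dale:11 / Larch:13] → Easton (9)
Easton → [Larch:6 / Dale:10] → Larch (6)
Larch → [Dale:4] → Dale (4)
Return Dale→Oak: 23.
Total = 1 + 7 + 4 + 20 + 9 + 6 + 4 + 23 = 74.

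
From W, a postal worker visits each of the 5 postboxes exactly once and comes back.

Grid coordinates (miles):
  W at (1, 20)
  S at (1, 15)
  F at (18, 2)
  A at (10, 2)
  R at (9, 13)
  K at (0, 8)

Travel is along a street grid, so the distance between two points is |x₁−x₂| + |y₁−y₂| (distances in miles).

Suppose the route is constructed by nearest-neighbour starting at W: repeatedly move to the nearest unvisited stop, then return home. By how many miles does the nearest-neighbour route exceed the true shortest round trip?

From W: S=5, K=13, R=15, A=27, F=35 → choose S (5).
From S: K=8, R=10, A=22, F=30 → choose K (8).
From K: R=14, A=16, F=24 → choose R (14).
From R: A=12, F=20 → choose A (12).
From A: F=8 → choose F (8).
NN route W → S → K → R → A → F → W costs 82.
Optimal: W → S → R → F → A → K → W costs 72 (by enumerating all 60 distinct tours).
Excess = 82 − 72 = 10.

10 miles longer than the optimal tour.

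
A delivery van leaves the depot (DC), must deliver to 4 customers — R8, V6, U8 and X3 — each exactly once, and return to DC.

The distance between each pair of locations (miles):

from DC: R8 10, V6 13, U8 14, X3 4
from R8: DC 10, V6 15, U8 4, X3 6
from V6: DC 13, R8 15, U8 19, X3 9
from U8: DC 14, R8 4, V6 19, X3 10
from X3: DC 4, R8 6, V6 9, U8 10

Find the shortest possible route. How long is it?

Minimum total distance: 46 miles.

With 4 stops there are 4!/2 = 12 distinct round trips (a route and its reverse cost the same).
DC - R8 - V6 - U8 - X3 - DC: 10+15+19+10+4 = 58
DC - R8 - V6 - X3 - U8 - DC: 10+15+9+10+14 = 58
DC - R8 - U8 - V6 - X3 - DC: 10+4+19+9+4 = 46
DC - R8 - U8 - X3 - V6 - DC: 10+4+10+9+13 = 46
DC - R8 - X3 - V6 - U8 - DC: 10+6+9+19+14 = 58
DC - R8 - X3 - U8 - V6 - DC: 10+6+10+19+13 = 58
DC - V6 - R8 - U8 - X3 - DC: 13+15+4+10+4 = 46
DC - V6 - R8 - X3 - U8 - DC: 13+15+6+10+14 = 58
DC - V6 - U8 - R8 - X3 - DC: 13+19+4+6+4 = 46
DC - V6 - X3 - R8 - U8 - DC: 13+9+6+4+14 = 46
DC - U8 - R8 - V6 - X3 - DC: 14+4+15+9+4 = 46
DC - U8 - V6 - R8 - X3 - DC: 14+19+15+6+4 = 58
The minimum is 46.
One optimal route: DC → R8 → U8 → V6 → X3 → DC (or its reverse).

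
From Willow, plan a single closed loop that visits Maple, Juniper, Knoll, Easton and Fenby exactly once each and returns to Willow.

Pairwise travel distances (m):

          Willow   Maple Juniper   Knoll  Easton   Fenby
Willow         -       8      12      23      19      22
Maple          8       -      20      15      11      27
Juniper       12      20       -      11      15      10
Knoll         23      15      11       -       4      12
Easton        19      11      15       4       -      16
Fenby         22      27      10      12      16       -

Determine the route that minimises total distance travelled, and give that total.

Shortest round trip = 57 m.

There are 60 distinct closed tours to check (reversals are equivalent).
Willow → Maple → Juniper → Knoll → Easton → Fenby → Willow: 8+20+11+4+16+22 = 81
Willow → Maple → Juniper → Knoll → Fenby → Easton → Willow: 8+20+11+12+16+19 = 86
Willow → Maple → Juniper → Easton → Knoll → Fenby → Willow: 8+20+15+4+12+22 = 81
Willow → Maple → Juniper → Easton → Fenby → Knoll → Willow: 8+20+15+16+12+23 = 94
Willow → Maple → Juniper → Fenby → Knoll → Easton → Willow: 8+20+10+12+4+19 = 73
Willow → Maple → Juniper → Fenby → Easton → Knoll → Willow: 8+20+10+16+4+23 = 81
Willow → Maple → Knoll → Juniper → Easton → Fenby → Willow: 8+15+11+15+16+22 = 87
Willow → Maple → Knoll → Juniper → Fenby → Easton → Willow: 8+15+11+10+16+19 = 79
Willow → Maple → Knoll → Easton → Juniper → Fenby → Willow: 8+15+4+15+10+22 = 74
Willow → Maple → Knoll → Easton → Fenby → Juniper → Willow: 8+15+4+16+10+12 = 65
Willow → Maple → Knoll → Fenby → Juniper → Easton → Willow: 8+15+12+10+15+19 = 79
Willow → Maple → Knoll → Fenby → Easton → Juniper → Willow: 8+15+12+16+15+12 = 78
Willow → Maple → Easton → Juniper → Knoll → Fenby → Willow: 8+11+15+11+12+22 = 79
Willow → Maple → Easton → Juniper → Fenby → Knoll → Willow: 8+11+15+10+12+23 = 79
… (46 more)
Willow → Maple → Easton → Knoll → Fenby → Juniper → Willow: 8+11+4+12+10+12 = 57  ← best
The minimum is 57.
One optimal route: Willow → Maple → Easton → Knoll → Fenby → Juniper → Willow (or its reverse).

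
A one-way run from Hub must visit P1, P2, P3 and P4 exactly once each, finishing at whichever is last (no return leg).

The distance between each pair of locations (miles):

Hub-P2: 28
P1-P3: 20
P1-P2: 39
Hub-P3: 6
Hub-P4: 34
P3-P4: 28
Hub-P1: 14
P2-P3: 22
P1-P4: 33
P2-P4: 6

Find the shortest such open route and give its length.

There are 4! = 24 possible orderings.
Hub → P1 → P2 → P3 → P4: 14+39+22+28 = 103
Hub → P1 → P2 → P4 → P3: 14+39+6+28 = 87
Hub → P1 → P3 → P2 → P4: 14+20+22+6 = 62
Hub → P1 → P3 → P4 → P2: 14+20+28+6 = 68
Hub → P1 → P4 → P2 → P3: 14+33+6+22 = 75
Hub → P1 → P4 → P3 → P2: 14+33+28+22 = 97
Hub → P2 → P1 → P3 → P4: 28+39+20+28 = 115
Hub → P2 → P1 → P4 → P3: 28+39+33+28 = 128
Hub → P2 → P3 → P1 → P4: 28+22+20+33 = 103
Hub → P2 → P3 → P4 → P1: 28+22+28+33 = 111
Hub → P2 → P4 → P1 → P3: 28+6+33+20 = 87
Hub → P2 → P4 → P3 → P1: 28+6+28+20 = 82
Hub → P3 → P1 → P2 → P4: 6+20+39+6 = 71
Hub → P3 → P1 → P4 → P2: 6+20+33+6 = 65
… (10 more)
The minimum is 62.
One shortest path: Hub → P1 → P3 → P2 → P4.

62 miles — the minimum one-way total.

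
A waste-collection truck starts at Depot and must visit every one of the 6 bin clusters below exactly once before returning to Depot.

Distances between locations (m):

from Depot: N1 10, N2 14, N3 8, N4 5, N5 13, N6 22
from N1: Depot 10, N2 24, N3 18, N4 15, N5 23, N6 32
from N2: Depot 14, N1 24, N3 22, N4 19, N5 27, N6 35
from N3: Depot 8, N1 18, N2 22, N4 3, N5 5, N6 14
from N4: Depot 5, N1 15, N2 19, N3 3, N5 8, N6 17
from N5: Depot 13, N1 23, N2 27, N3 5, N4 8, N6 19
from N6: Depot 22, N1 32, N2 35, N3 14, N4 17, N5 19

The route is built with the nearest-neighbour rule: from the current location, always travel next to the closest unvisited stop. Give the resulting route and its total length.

From Depot: distances to unvisited — N4=5, N3=8, N1=10, N5=13, N2=14, N6=22. Nearest is N4 (5).
From N4: distances to unvisited — N3=3, N5=8, N1=15, N6=17, N2=19. Nearest is N3 (3).
From N3: distances to unvisited — N5=5, N6=14, N1=18, N2=22. Nearest is N5 (5).
From N5: distances to unvisited — N6=19, N1=23, N2=27. Nearest is N6 (19).
From N6: distances to unvisited — N1=32, N2=35. Nearest is N1 (32).
From N1: distances to unvisited — N2=24. Nearest is N2 (24).
Return N2→Depot: 14.
Total = 5 + 3 + 5 + 19 + 32 + 24 + 14 = 102.

Nearest-neighbour total = 102 m; route Depot → N4 → N3 → N5 → N6 → N1 → N2 → Depot.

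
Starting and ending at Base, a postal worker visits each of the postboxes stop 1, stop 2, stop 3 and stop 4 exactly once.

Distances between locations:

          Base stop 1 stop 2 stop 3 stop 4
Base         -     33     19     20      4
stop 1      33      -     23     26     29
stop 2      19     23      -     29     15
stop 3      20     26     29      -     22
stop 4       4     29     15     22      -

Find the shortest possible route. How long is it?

Base - stop 1 - stop 2 - stop 3 - stop 4 - Base: 33+23+29+22+4 = 111
Base - stop 1 - stop 2 - stop 4 - stop 3 - Base: 33+23+15+22+20 = 113
Base - stop 1 - stop 3 - stop 2 - stop 4 - Base: 33+26+29+15+4 = 107
Base - stop 1 - stop 3 - stop 4 - stop 2 - Base: 33+26+22+15+19 = 115
Base - stop 1 - stop 4 - stop 2 - stop 3 - Base: 33+29+15+29+20 = 126
Base - stop 1 - stop 4 - stop 3 - stop 2 - Base: 33+29+22+29+19 = 132
Base - stop 2 - stop 1 - stop 3 - stop 4 - Base: 19+23+26+22+4 = 94
Base - stop 2 - stop 1 - stop 4 - stop 3 - Base: 19+23+29+22+20 = 113
Base - stop 2 - stop 3 - stop 1 - stop 4 - Base: 19+29+26+29+4 = 107
Base - stop 2 - stop 4 - stop 1 - stop 3 - Base: 19+15+29+26+20 = 109
Base - stop 3 - stop 1 - stop 2 - stop 4 - Base: 20+26+23+15+4 = 88
Base - stop 3 - stop 2 - stop 1 - stop 4 - Base: 20+29+23+29+4 = 105
The minimum is 88.
One optimal route: Base → stop 3 → stop 1 → stop 2 → stop 4 → Base (or its reverse).

88 — the shortest possible round trip.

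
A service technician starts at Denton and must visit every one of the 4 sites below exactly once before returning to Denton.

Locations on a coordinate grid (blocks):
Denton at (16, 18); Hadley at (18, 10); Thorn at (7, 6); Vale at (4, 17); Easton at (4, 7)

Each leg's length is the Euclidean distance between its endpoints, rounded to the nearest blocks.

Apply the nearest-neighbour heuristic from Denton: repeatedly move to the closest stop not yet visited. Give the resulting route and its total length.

Nearest-neighbour total = 45 blocks; route Denton → Hadley → Thorn → Easton → Vale → Denton.

At Denton the remaining stops are Hadley 8, Vale 12, Thorn 15, Easton 16; go to Hadley.
At Hadley the remaining stops are Thorn 12, Easton 14, Vale 16; go to Thorn.
At Thorn the remaining stops are Easton 3, Vale 11; go to Easton.
At Easton the remaining stops are Vale 10; go to Vale.
Return Vale→Denton: 12.
Total = 8 + 12 + 3 + 10 + 12 = 45.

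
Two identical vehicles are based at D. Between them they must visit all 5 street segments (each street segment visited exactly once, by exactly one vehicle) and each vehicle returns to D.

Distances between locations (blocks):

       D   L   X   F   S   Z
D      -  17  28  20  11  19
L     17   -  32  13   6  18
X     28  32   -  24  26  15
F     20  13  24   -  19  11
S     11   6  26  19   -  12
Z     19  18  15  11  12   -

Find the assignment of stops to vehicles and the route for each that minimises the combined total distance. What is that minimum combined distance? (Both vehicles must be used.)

106 blocks — the smallest possible combined total.

There are 2^4 − 1 = 15 ways to divide the 5 stops into two non-empty groups. For each, the best each vehicle can do is its own shortest tour through its group:
  {L} + {X, F, S, Z}: 34 + 82 = 116
  {X} + {L, F, S, Z}: 56 + 60 = 116
  {L, X} + {F, S, Z}: 77 + 54 = 131
  {F} + {L, X, S, Z}: 40 + 78 = 118
  {L, F} + {X, S, Z}: 50 + 66 = 116
  {X, F} + {L, S, Z}: 72 + 54 = 126
  … (15 splits in total)
  {S} + {L, X, F, Z}: 22 + 84 = 106  ← best
Best: vehicle 1 D → S → D = 22; vehicle 2 D → L → F → Z → X → D = 84; combined 106.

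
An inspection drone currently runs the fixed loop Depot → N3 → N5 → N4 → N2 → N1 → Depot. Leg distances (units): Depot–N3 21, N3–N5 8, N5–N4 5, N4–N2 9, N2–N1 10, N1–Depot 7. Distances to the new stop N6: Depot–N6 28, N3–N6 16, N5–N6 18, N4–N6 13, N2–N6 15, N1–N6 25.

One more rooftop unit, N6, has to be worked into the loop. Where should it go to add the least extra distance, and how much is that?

Insertion cost between consecutive stops i–j is d(i,N6) + d(N6,j) − d(i,j):
  between Depot and N3: 28 + 16 − 21 = 23
  between N3 and N5: 16 + 18 − 8 = 26
  between N5 and N4: 18 + 13 − 5 = 26
  between N4 and N2: 13 + 15 − 9 = 19
  between N2 and N1: 15 + 25 − 10 = 30
  between N1 and Depot: 25 + 28 − 7 = 46
Cheapest insertion is between N4 and N2, adding 19.
New total = 60 + 19 = 79.

+19 — insert N6 between N4 and N2.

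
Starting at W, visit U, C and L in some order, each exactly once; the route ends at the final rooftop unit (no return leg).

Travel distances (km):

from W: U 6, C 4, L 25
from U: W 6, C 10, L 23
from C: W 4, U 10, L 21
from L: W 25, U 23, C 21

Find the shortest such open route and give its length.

There are 3! = 6 possible orderings.
W→U→C→L: 6+10+21 = 37
W→U→L→C: 6+23+21 = 50
W→C→U→L: 4+10+23 = 37
W→C→L→U: 4+21+23 = 48
W→L→U→C: 25+23+10 = 58
W→L→C→U: 25+21+10 = 56
The minimum is 37.
One shortest path: W → U → C → L.

Minimum one-way distance = 37 km.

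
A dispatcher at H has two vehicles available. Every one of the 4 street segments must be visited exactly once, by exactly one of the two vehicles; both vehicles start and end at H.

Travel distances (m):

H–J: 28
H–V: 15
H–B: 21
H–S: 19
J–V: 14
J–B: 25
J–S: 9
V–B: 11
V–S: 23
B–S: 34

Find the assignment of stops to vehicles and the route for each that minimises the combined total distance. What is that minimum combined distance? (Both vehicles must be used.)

99 m — the smallest possible combined total.

There are 2^3 − 1 = 7 ways to divide the 4 stops into two non-empty groups. For each, the best each vehicle can do is its own shortest tour through its group:
  {J} + {V, B, S}: 56 + 74 = 130
  {V} + {J, B, S}: 30 + 74 = 104
  {J, V} + {B, S}: 57 + 74 = 131
  {B} + {J, V, S}: 42 + 57 = 99
  {J, B} + {V, S}: 74 + 57 = 131
  {V, B} + {J, S}: 47 + 56 = 103
  … (7 splits in total)
Best: vehicle 1 H → B → H = 42; vehicle 2 H → V → J → S → H = 57; combined 99.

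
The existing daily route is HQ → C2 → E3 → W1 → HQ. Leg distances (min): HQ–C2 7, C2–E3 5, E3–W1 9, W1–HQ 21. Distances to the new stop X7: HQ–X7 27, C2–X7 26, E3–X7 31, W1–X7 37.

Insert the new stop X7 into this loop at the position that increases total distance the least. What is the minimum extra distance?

Insertion cost between consecutive stops i–j is d(i,X7) + d(X7,j) − d(i,j):
  between HQ and C2: 27 + 26 − 7 = 46
  between C2 and E3: 26 + 31 − 5 = 52
  between E3 and W1: 31 + 37 − 9 = 59
  between W1 and HQ: 37 + 27 − 21 = 43
Cheapest insertion is between W1 and HQ, adding 43.
New total = 42 + 43 = 85.

+43 min — insert X7 between W1 and HQ.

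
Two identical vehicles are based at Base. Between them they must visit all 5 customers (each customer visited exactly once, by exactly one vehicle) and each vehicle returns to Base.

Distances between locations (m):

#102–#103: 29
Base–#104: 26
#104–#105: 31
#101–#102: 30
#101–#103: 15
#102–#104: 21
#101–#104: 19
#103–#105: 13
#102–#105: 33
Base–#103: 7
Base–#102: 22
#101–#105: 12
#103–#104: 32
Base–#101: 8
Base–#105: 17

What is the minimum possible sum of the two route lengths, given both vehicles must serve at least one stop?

Minimum combined distance: 105 m.

Try each way of splitting the stops between the two vehicles (each non-empty) and, for each split, find the best tour for each vehicle:
  {#101} + {#102, #103, #104, #105}: 16 + 94 = 110
  {#102} + {#101, #103, #104, #105}: 44 + 77 = 121
  {#101, #102} + {#103, #104, #105}: 60 + 77 = 137
  {#103} + {#101, #102, #104, #105}: 14 + 91 = 105
  {#101, #103} + {#102, #104, #105}: 30 + 91 = 121
  {#102, #103} + {#101, #104, #105}: 58 + 74 = 132
  … (15 splits in total)
Best: vehicle 1 Base → #103 → Base = 14; vehicle 2 Base → #102 → #104 → #101 → #105 → Base = 91; combined 105.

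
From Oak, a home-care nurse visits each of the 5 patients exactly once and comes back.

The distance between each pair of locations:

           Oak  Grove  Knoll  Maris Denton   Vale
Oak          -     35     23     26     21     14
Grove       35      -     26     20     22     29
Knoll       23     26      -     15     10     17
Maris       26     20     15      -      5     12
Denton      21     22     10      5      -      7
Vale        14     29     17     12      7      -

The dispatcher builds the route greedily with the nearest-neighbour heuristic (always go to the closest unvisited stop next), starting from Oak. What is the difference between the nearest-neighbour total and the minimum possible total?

Oak: Vale=14, Denton=21, Knoll=23, Maris=26, Grove=35 ⇒ Vale
Vale: Denton=7, Maris=12, Knoll=17, Grove=29 ⇒ Denton
Denton: Maris=5, Knoll=10, Grove=22 ⇒ Maris
Maris: Knoll=15, Grove=20 ⇒ Knoll
Knoll: Grove=26 ⇒ Grove
NN route Oak → Vale → Denton → Maris → Knoll → Grove → Oak costs 102.
Optimal: Oak → Knoll → Grove → Maris → Denton → Vale → Oak costs 95 (by enumerating all 60 distinct tours).
Excess = 102 − 95 = 7.

7 longer than the optimal tour.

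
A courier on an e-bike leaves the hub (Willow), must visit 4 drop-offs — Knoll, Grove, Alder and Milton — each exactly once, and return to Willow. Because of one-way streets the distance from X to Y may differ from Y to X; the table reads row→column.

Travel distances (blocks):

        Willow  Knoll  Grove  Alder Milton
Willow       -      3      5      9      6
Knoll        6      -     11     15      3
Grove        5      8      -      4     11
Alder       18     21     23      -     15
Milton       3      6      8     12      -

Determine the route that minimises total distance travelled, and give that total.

Willow→Knoll→Grove→Alder→Milton→Willow: 3+11+4+15+3 = 36
Willow→Knoll→Grove→Milton→Alder→Willow: 3+11+11+12+18 = 55
Willow→Knoll→Alder→Grove→Milton→Willow: 3+15+23+11+3 = 55
Willow→Knoll→Alder→Milton→Grove→Willow: 3+15+15+8+5 = 46
Willow→Knoll→Milton→Grove→Alder→Willow: 3+3+8+4+18 = 36
Willow→Knoll→Milton→Alder→Grove→Willow: 3+3+12+23+5 = 46
Willow→Grove→Knoll→Alder→Milton→Willow: 5+8+15+15+3 = 46
Willow→Grove→Knoll→Milton→Alder→Willow: 5+8+3+12+18 = 46
Willow→Grove→Alder→Knoll→Milton→Willow: 5+4+21+3+3 = 36
Willow→Grove→Alder→Milton→Knoll→Willow: 5+4+15+6+6 = 36
Willow→Grove→Milton→Knoll→Alder→Willow: 5+11+6+15+18 = 55
Willow→Grove→Milton→Alder→Knoll→Willow: 5+11+12+21+6 = 55
Willow→Alder→Knoll→Grove→Milton→Willow: 9+21+11+11+3 = 55
Willow→Alder→Knoll→Milton→Grove→Willow: 9+21+3+8+5 = 46
… (10 more)
The minimum is 36.
One optimal route: Willow → Knoll → Grove → Alder → Milton → Willow.

Minimum total distance: 36 blocks.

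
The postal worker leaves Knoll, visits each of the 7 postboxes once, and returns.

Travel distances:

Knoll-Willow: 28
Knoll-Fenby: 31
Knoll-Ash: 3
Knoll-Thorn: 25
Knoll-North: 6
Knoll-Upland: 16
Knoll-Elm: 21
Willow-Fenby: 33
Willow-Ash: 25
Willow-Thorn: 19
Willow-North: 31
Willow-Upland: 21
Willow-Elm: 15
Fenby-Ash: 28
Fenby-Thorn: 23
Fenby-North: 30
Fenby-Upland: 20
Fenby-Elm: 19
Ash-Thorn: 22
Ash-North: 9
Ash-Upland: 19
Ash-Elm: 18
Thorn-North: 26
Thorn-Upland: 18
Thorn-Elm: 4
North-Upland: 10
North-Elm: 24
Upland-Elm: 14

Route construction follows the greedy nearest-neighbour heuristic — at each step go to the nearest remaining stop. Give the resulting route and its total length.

Nearest-neighbour total = 123; route Knoll → Ash → North → Upland → Elm → Thorn → Willow → Fenby → Knoll.

From Knoll: distances to unvisited — Ash=3, North=6, Upland=16, Elm=21, Thorn=25, Willow=28, Fenby=31. Nearest is Ash (3).
From Ash: distances to unvisited — North=9, Elm=18, Upland=19, Thorn=22, Willow=25, Fenby=28. Nearest is North (9).
From North: distances to unvisited — Upland=10, Elm=24, Thorn=26, Fenby=30, Willow=31. Nearest is Upland (10).
From Upland: distances to unvisited — Elm=14, Thorn=18, Fenby=20, Willow=21. Nearest is Elm (14).
From Elm: distances to unvisited — Thorn=4, Willow=15, Fenby=19. Nearest is Thorn (4).
From Thorn: distances to unvisited — Willow=19, Fenby=23. Nearest is Willow (19).
From Willow: distances to unvisited — Fenby=33. Nearest is Fenby (33).
Return Fenby→Knoll: 31.
Total = 3 + 9 + 10 + 14 + 4 + 19 + 33 + 31 = 123.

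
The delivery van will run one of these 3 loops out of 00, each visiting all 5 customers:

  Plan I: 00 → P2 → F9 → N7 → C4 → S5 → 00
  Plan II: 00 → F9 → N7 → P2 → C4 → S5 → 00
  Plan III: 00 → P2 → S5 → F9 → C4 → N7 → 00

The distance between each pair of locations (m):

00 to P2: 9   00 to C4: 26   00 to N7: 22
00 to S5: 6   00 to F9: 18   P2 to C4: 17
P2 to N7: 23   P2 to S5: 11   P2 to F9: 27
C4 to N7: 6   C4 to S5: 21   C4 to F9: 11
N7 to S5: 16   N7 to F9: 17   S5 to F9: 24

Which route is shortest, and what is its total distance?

Plan I: 9 + 27 + 17 + 6 + 21 + 6 = 86
Plan II: 18 + 17 + 23 + 17 + 21 + 6 = 102
Plan III: 9 + 11 + 24 + 11 + 6 + 22 = 83

Shortest is Plan III, total 83 m.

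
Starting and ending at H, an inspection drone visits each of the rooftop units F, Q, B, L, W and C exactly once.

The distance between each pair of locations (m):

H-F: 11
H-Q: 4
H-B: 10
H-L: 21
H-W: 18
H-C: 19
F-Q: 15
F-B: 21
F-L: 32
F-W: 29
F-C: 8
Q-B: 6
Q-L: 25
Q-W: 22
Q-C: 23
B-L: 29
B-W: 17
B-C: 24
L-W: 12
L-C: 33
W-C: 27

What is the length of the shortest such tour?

Shortest round trip = 91 m.

With 6 stops there are 6!/2 = 360 distinct round trips (a route and its reverse cost the same).
H→F→Q→B→L→W→C→H: 11+15+6+29+12+27+19 = 119
H→F→Q→B→L→C→W→H: 11+15+6+29+33+27+18 = 139
H→F→Q→B→W→L→C→H: 11+15+6+17+12+33+19 = 113
H→F→Q→B→W→C→L→H: 11+15+6+17+27+33+21 = 130
H→F→Q→B→C→L→W→H: 11+15+6+24+33+12+18 = 119
H→F→Q→B→C→W→L→H: 11+15+6+24+27+12+21 = 116
H→F→Q→L→B→W→C→H: 11+15+25+29+17+27+19 = 143
H→F→Q→L→B→C→W→H: 11+15+25+29+24+27+18 = 149
… (352 more)
H→F→C→L→W→B→Q→H: 11+8+33+12+17+6+4 = 91  ← best
The minimum is 91.
One optimal route: H → F → C → L → W → B → Q → H (or its reverse).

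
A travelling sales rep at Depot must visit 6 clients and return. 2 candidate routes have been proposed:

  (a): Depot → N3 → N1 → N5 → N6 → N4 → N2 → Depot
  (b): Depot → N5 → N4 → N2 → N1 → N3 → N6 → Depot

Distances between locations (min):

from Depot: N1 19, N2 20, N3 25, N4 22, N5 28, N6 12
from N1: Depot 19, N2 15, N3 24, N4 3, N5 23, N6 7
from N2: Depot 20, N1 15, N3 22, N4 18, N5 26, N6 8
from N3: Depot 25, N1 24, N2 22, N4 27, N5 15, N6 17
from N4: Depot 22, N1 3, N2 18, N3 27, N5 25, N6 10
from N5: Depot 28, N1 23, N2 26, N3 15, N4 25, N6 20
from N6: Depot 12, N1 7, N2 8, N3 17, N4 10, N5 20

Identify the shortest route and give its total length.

Shortest is (b), total 139 min.

(a): 25 + 24 + 23 + 20 + 10 + 18 + 20 = 140
(b): 28 + 25 + 18 + 15 + 24 + 17 + 12 = 139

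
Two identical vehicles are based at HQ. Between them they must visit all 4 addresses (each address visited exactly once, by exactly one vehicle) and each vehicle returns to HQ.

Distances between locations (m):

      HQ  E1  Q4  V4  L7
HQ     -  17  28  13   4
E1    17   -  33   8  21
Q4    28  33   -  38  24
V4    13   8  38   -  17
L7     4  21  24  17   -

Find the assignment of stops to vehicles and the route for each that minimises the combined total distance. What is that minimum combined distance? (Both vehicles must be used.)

Minimum combined distance: 90 m.

Try each way of splitting the stops between the two vehicles (each non-empty) and, for each split, find the best tour for each vehicle:
  {E1} + {Q4, V4, L7}: 34 + 79 = 113
  {Q4} + {E1, V4, L7}: 56 + 46 = 102
  {E1, Q4} + {V4, L7}: 78 + 34 = 112
  {V4} + {E1, Q4, L7}: 26 + 78 = 104
  {E1, V4} + {Q4, L7}: 38 + 56 = 94
  {Q4, V4} + {E1, L7}: 79 + 42 = 121
  … (7 splits in total)
  {E1, Q4, V4} + {L7}: 82 + 8 = 90  ← best
Best: vehicle 1 HQ → Q4 → E1 → V4 → HQ = 82; vehicle 2 HQ → L7 → HQ = 8; combined 90.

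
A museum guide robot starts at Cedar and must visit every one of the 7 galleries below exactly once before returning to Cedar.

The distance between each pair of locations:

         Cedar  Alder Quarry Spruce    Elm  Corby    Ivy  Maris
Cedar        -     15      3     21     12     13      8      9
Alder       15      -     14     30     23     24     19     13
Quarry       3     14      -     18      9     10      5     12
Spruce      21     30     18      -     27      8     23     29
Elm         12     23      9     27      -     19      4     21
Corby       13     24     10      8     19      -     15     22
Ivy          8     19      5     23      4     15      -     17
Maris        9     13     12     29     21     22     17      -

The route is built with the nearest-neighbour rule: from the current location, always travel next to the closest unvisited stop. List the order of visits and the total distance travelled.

At Cedar the remaining stops are Quarry 3, Ivy 8, Maris 9, Elm 12, Corby 13, Alder 15, Spruce 21; go to Quarry.
At Quarry the remaining stops are Ivy 5, Elm 9, Corby 10, Maris 12, Alder 14, Spruce 18; go to Ivy.
At Ivy the remaining stops are Elm 4, Corby 15, Maris 17, Alder 19, Spruce 23; go to Elm.
At Elm the remaining stops are Corby 19, Maris 21, Alder 23, Spruce 27; go to Corby.
At Corby the remaining stops are Spruce 8, Maris 22, Alder 24; go to Spruce.
At Spruce the remaining stops are Maris 29, Alder 30; go to Maris.
At Maris the remaining stops are Alder 13; go to Alder.
Return Alder→Cedar: 15.
Total = 3 + 5 + 4 + 19 + 8 + 29 + 13 + 15 = 96.

Nearest-neighbour total = 96; route Cedar → Quarry → Ivy → Elm → Corby → Spruce → Maris → Alder → Cedar.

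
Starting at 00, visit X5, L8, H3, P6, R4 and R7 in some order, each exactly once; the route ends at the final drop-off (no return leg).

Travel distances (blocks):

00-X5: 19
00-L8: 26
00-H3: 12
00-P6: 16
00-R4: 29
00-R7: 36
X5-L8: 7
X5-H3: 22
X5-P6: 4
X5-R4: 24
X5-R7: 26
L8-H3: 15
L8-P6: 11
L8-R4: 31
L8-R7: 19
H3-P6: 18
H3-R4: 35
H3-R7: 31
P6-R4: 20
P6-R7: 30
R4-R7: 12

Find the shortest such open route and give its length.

There are 6! = 720 possible orderings.
00 → X5 → L8 → H3 → P6 → R4 → R7: 19+7+15+18+20+12 = 91
00 → X5 → L8 → H3 → P6 → R7 → R4: 19+7+15+18+30+12 = 101
00 → X5 → L8 → H3 → R4 → P6 → R7: 19+7+15+35+20+30 = 126
00 → X5 → L8 → H3 → R4 → R7 → P6: 19+7+15+35+12+30 = 118
00 → X5 → L8 → H3 → R7 → P6 → R4: 19+7+15+31+30+20 = 122
00 → X5 → L8 → H3 → R7 → R4 → P6: 19+7+15+31+12+20 = 104
00 → X5 → L8 → P6 → H3 → R4 → R7: 19+7+11+18+35+12 = 102
00 → X5 → L8 → P6 → H3 → R7 → R4: 19+7+11+18+31+12 = 98
… (712 more)
00 → H3 → L8 → X5 → P6 → R4 → R7: 12+15+7+4+20+12 = 70  ← best
The minimum is 70.
One shortest path: 00 → H3 → L8 → X5 → P6 → R4 → R7.

Minimum one-way distance = 70 blocks.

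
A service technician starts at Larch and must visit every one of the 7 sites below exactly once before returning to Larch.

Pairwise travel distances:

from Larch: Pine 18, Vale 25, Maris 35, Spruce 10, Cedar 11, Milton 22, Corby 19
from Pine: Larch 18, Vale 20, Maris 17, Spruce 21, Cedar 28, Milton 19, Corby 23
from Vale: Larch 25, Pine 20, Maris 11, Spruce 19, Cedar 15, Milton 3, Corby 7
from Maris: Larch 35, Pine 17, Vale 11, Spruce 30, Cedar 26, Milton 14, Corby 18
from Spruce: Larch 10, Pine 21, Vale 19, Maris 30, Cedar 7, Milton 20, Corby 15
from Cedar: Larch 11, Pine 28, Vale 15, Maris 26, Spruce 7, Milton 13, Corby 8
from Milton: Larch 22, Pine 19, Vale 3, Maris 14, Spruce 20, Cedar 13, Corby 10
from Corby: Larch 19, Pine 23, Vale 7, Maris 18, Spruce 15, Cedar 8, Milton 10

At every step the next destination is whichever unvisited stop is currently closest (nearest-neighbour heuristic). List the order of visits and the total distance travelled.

Nearest-neighbour total = 84; route Larch → Spruce → Cedar → Corby → Vale → Milton → Maris → Pine → Larch.

Larch → [Spruce:10 / Cedar:11 / Pine:18 / Corby:19 / Milton:22 / Vale:25 / Maris:35] → Spruce (10)
Spruce → [Cedar:7 / Corby:15 / Vale:19 / Milton:20 / Pine:21 / Maris:30] → Cedar (7)
Cedar → [Corby:8 / Milton:13 / Vale:15 / Maris:26 / Pine:28] → Corby (8)
Corby → [Vale:7 / Milton:10 / Maris:18 / Pine:23] → Vale (7)
Vale → [Milton:3 / Maris:11 / Pine:20] → Milton (3)
Milton → [Maris:14 / Pine:19] → Maris (14)
Maris → [Pine:17] → Pine (17)
Return Pine→Larch: 18.
Total = 10 + 7 + 8 + 7 + 3 + 14 + 17 + 18 = 84.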